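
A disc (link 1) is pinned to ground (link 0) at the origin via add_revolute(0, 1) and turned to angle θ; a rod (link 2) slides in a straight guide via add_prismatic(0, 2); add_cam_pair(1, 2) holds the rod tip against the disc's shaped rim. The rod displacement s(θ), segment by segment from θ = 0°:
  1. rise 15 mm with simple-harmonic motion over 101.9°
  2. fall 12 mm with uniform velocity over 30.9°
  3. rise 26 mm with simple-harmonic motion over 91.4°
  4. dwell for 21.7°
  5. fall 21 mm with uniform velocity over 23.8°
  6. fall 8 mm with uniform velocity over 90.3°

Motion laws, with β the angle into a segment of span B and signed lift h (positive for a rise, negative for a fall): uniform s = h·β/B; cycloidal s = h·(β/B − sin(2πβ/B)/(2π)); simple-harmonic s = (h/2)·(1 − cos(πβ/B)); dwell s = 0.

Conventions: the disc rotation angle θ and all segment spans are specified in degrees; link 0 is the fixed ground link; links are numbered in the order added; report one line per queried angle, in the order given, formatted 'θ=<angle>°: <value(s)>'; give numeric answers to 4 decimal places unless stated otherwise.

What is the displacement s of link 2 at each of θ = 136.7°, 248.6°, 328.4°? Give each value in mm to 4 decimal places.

segment 1 (0° to 101.9°, simple-harmonic, h = 15) is passed completely: s = 0.0000 + (15) = 15.0000
segment 2 (101.9° to 132.8°, uniform, h = -12) is passed completely: s = 15.0000 + (-12) = 3.0000
θ = 136.7° falls in segment 3 (132.8° to 224.2°, simple-harmonic, h = 26): β = 136.7 − 132.8 = 3.9°, B = 91.4°; Δs = 26/2·(1 − cos(π·0.0427)) = 0.1166; s = 3.0000 + 0.1166 = 3.1166
segment 3 (132.8° to 224.2°, simple-harmonic, h = 26) is passed completely: s = 3.0000 + (26) = 29.0000
segment 4 (224.2° to 245.9°, dwell): s unchanged at 29.0000
θ = 248.6° falls in segment 5 (245.9° to 269.7°, uniform, h = -21): β = 248.6 − 245.9 = 2.7°, B = 23.8°; Δs = -21·2.7/23.8 = -2.3824; s = 29.0000 − 2.3824 = 26.6176
segment 5 (245.9° to 269.7°, uniform, h = -21) is passed completely: s = 29.0000 + (-21) = 8.0000
θ = 328.4° falls in segment 6 (269.7° to 360°, uniform, h = -8): β = 328.4 − 269.7 = 58.7°, B = 90.3°; Δs = -8·58.7/90.3 = -5.2004; s = 8.0000 − 5.2004 = 2.7996

θ=136.7°: 3.1166
θ=248.6°: 26.6176
θ=328.4°: 2.7996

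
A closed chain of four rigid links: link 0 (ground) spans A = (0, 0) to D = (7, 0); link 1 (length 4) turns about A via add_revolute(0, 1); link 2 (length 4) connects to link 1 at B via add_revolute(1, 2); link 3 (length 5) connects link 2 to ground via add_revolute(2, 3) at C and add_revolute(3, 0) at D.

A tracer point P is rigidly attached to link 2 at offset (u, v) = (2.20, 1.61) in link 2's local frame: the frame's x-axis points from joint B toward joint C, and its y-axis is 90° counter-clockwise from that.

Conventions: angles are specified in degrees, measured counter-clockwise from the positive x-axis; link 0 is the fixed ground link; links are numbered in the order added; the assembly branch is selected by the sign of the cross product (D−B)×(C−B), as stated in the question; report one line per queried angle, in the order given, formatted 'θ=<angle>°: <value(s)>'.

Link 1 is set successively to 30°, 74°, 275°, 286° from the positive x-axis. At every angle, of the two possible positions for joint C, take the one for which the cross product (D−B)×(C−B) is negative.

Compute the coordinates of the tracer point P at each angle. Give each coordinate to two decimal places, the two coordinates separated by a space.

A=(0,0), D=(7.00,0)
θ=30°: B = A + 4.00·(cos30°, sin30°) = (3.4641, 2.0000)
θ=30°: |BD| = 4.0623
θ=30°: circle(B,4.00) ∩ circle(D,5.00): a=0.9234, h=3.8919
θ=30°:   candidates: C₊=(6.1840,4.9330) cross=15.810; C₋=(2.3518,-1.8422) cross=-15.810
θ=30°:   branch - wants cross < 0 → take C=(2.3518,-1.8422) (cross=-15.810)
θ=30°: ex = (C−B)/|BC| = (-0.2781,-0.9606); ey = (0.9606,-0.2781)
θ=30°: P = B + 2.20·ex + 1.61·ey = (4.3988,-0.5609)
θ=74°: B = A + 4.00·(cos74°, sin74°) = (1.1025, 3.8450)
θ=74°: |BD| = 7.0402
θ=74°: circle(B,4.00) ∩ circle(D,5.00): a=2.8809, h=2.7750
θ=74°:   candidates: C₊=(5.0314,4.5962) cross=19.536; C₋=(2.0003,-0.0529) cross=-19.536
θ=74°:   branch - wants cross < 0 → take C=(2.0003,-0.0529) (cross=-19.536)
θ=74°: ex = (C−B)/|BC| = (0.2244,-0.9745); ey = (0.9745,0.2244)
θ=74°: P = B + 2.20·ex + 1.61·ey = (3.1652,2.0625)
θ=275°: B = A + 4.00·(cos275°, sin275°) = (0.3486, -3.9848)
θ=275°: |BD| = 7.7537
θ=275°: circle(B,4.00) ∩ circle(D,5.00): a=3.2965, h=2.2657
θ=275°:   candidates: C₊=(2.0121,-0.3471) cross=17.567; C₋=(4.3408,-4.2342) cross=-17.567
θ=275°:   branch - wants cross < 0 → take C=(4.3408,-4.2342) (cross=-17.567)
θ=275°: ex = (C−B)/|BC| = (0.9981,-0.0624); ey = (0.0624,0.9981)
θ=275°: P = B + 2.20·ex + 1.61·ey = (2.6448,-2.5151)
θ=286°: B = A + 4.00·(cos286°, sin286°) = (1.1025, -3.8450)
θ=286°: |BD| = 7.0402
θ=286°: circle(B,4.00) ∩ circle(D,5.00): a=2.8809, h=2.7750
θ=286°:   candidates: C₊=(2.0003,0.0529) cross=19.536; C₋=(5.0314,-4.5962) cross=-19.536
θ=286°:   branch - wants cross < 0 → take C=(5.0314,-4.5962) (cross=-19.536)
θ=286°: ex = (C−B)/|BC| = (0.9822,-0.1878); ey = (0.1878,0.9822)
θ=286°: P = B + 2.20·ex + 1.61·ey = (3.5657,-2.6768)

θ=30°: 4.40 -0.56
θ=74°: 3.17 2.06
θ=275°: 2.64 -2.52
θ=286°: 3.57 -2.68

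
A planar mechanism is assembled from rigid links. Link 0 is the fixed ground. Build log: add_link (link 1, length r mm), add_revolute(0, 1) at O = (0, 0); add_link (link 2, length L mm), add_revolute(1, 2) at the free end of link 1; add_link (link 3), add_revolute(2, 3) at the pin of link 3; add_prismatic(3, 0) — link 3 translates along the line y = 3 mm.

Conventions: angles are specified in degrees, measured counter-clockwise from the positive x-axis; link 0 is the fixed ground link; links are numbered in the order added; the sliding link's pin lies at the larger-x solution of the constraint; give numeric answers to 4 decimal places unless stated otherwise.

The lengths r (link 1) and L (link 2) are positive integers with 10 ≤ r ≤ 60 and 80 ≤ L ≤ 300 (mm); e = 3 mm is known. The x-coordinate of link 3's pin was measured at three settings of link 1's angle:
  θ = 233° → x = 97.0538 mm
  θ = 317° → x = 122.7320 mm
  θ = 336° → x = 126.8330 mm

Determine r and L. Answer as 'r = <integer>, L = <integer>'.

constraint per measurement: (x − r cos θ)² + (r sin θ − e)² = L²
subtracting the θ₁ and θ₂ equations cancels the r² and L² terms:
r = (x₁² − x₂²) / (2[(x₁cos θ₁ + e sin θ₁) − (x₂cos θ₂ + e sin θ₂)]) = 19.0000 → r = 19
L² = (x₁ − r cos θ₁)² + (r sin θ₁ − e)² = 12100.0051 → L = 110.0000 → L = 110
check at θ₃=336°: x = 126.8330 (printed 126.8330) ✓

r = 19, L = 110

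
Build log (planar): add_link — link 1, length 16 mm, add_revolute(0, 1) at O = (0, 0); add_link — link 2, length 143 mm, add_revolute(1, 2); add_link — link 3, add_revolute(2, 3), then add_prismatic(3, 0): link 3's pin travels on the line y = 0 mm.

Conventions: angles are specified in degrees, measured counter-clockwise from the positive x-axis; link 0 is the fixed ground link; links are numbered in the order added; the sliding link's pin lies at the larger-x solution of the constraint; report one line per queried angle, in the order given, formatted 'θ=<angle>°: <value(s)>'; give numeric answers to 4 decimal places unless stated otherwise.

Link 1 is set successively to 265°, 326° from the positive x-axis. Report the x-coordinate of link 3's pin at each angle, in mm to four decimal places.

geometry: r = 16 mm, L = 143 mm, e = 0 mm
θ=265°: crank pin P = (r cos θ, r sin θ) = (-1.394492, -15.939115)
θ=265°: h = r sin θ − e = -15.939115 − 0 = -15.939115
θ=265°: x = r cos θ + √(L² − h²) = -1.394492 + 142.108918 = 140.714426
θ=326°: crank pin P = (r cos θ, r sin θ) = (13.264601, -8.947086)
θ=326°: h = r sin θ − e = -8.947086 − 0 = -8.947086
θ=326°: x = r cos θ + √(L² − h²) = 13.264601 + 142.719829 = 155.984430

θ=265°: 140.7144
θ=326°: 155.9844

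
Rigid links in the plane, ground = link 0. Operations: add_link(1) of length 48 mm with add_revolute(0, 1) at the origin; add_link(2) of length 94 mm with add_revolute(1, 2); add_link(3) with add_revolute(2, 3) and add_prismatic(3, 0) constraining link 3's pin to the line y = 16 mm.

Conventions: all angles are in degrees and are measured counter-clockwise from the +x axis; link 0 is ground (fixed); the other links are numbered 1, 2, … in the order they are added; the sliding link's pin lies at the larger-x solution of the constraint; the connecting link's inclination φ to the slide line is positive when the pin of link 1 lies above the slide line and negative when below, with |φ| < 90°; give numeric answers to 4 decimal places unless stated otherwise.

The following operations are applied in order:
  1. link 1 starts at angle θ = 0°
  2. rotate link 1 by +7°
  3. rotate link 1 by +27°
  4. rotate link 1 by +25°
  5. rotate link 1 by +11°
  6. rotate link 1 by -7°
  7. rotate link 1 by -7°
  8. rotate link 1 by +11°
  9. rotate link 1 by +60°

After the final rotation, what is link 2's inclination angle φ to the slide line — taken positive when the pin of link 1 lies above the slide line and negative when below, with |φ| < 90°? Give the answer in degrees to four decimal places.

geometry: r = 48 mm, L = 94 mm, e = 16 mm; θ starts at 0°
rotate link 1 by +7°: θ ← 0° +7° = 7°
rotate link 1 by +27°: θ ← 7° +27° = 34°
rotate link 1 by +25°: θ ← 34° +25° = 59°
rotate link 1 by +11°: θ ← 59° +11° = 70°
rotate link 1 by -7°: θ ← 70° -7° = 63°
rotate link 1 by -7°: θ ← 63° -7° = 56°
rotate link 1 by +11°: θ ← 56° +11° = 67°
rotate link 1 by +60°: θ ← 67° +60° = 127°
h = r sin θ − e = 38.334504 − 16 = 22.334504
sin φ = h / L = 22.334504 / 94 = 0.23760111
φ = arcsin(0.23760111) = 13.744999°

13.7450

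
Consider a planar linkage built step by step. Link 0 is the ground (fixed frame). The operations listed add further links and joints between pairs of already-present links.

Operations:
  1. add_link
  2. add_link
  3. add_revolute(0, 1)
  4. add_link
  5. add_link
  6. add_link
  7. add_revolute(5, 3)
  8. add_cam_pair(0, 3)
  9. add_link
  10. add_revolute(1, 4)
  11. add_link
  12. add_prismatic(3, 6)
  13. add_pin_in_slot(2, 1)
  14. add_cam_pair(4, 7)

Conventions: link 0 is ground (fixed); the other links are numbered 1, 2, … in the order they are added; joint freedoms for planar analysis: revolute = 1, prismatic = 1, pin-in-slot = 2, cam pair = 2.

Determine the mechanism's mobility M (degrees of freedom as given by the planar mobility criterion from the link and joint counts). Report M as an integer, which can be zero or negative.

ground; <1,0,0>
#1 <2,0,0>
#2 <3,0,0>
R:0↔1 J1 <3,1,0>
#3 <4,1,0>
#4 <5,1,0>
#5 <6,1,0>
R:5↔3 J1 <6,2,0>
C:0↔3 J2 <6,2,1>
#6 <7,2,1>
R:1↔4 J1 <7,3,1>
#7 <8,3,1>
P:3↔6 J1 <8,4,1>
PS:2↔1 J2 <8,4,2>
C:4↔7 J2 <8,4,3>
3×7 − 2×4 − 1×3 = 10

M = 10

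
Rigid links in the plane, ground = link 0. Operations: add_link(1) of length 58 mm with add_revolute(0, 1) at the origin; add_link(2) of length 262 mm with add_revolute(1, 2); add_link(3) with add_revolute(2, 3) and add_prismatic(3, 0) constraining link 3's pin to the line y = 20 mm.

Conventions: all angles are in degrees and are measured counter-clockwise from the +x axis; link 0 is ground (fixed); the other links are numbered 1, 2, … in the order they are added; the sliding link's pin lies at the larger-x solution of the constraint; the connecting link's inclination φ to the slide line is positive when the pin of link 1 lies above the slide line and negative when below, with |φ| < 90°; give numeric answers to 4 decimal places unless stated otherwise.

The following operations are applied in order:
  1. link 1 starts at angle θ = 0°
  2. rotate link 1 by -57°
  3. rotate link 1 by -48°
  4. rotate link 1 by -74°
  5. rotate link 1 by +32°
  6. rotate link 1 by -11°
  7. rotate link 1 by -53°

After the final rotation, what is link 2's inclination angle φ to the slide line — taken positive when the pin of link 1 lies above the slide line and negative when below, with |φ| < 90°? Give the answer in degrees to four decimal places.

geometry: r = 58 mm, L = 262 mm, e = 20 mm; θ starts at 0°
rotate link 1 by -57°: θ ← 0° -57° = -57°
rotate link 1 by -48°: θ ← -57° -48° = -105°
rotate link 1 by -74°: θ ← -105° -74° = -179°
rotate link 1 by +32°: θ ← -179° +32° = -147°
rotate link 1 by -11°: θ ← -147° -11° = -158°
rotate link 1 by -53°: θ ← -158° -53° = -211°
h = r sin θ − e = 29.872208 − 20 = 9.872208
sin φ = h / L = 9.872208 / 262 = 0.03768018
φ = arcsin(0.03768018) = 2.159427°

2.1594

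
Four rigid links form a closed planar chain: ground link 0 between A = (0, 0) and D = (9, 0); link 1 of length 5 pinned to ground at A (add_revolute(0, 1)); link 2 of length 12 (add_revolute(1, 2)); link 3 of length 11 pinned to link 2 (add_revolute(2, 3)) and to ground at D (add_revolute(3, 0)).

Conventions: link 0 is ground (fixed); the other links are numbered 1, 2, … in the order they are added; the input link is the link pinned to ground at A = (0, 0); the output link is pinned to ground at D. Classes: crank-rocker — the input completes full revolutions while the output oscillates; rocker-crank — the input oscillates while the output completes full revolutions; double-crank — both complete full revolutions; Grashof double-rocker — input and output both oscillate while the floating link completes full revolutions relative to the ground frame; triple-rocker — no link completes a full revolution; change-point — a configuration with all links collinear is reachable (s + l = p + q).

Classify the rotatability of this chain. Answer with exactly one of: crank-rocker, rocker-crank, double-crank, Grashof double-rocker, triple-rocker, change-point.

lengths: ground=9, input=5, coupler=12, output=11
sorted: s=5 (shortest), l=12 (longest), p+q=20
s + l = 17 vs p + q = 20
s + l < p + q (Grashof) with shortest = input link → crank-rocker

crank-rocker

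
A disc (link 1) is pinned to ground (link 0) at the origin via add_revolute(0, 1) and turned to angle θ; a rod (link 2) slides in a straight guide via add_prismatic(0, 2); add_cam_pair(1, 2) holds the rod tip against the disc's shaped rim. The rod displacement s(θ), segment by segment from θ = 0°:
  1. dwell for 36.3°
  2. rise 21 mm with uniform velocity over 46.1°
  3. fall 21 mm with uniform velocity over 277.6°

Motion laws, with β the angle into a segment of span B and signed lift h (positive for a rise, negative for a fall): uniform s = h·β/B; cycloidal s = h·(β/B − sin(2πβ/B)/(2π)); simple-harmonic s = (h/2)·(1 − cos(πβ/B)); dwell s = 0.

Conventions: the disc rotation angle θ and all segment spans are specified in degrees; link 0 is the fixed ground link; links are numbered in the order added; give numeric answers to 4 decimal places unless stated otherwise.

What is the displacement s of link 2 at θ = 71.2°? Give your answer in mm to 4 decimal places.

segment 1 (0° to 36.3°, dwell): s unchanged at 0.0000
θ = 71.2° falls in segment 2 (36.3° to 82.4°, uniform, h = 21): β = 71.2 − 36.3 = 34.9°, B = 46.1°; Δs = 21·34.9/46.1 = 15.8980; s = 0.0000 + 15.8980 = 15.8980

15.8980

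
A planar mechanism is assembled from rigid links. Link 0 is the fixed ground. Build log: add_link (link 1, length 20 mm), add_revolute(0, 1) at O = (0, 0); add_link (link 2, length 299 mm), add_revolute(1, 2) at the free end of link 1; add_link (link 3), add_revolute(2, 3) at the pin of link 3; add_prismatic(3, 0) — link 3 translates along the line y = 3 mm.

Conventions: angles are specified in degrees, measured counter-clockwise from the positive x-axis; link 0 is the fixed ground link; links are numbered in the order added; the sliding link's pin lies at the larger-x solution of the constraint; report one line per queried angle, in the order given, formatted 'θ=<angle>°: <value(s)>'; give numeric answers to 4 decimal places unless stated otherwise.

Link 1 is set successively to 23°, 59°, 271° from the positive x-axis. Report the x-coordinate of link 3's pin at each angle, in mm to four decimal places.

geometry: r = 20 mm, L = 299 mm, e = 3 mm
θ=23°: crank pin P = (r cos θ, r sin θ) = (18.410097, 7.814623)
θ=23°: h = r sin θ − e = 7.814623 − 3 = 4.814623
θ=23°: x = r cos θ + √(L² − h²) = 18.410097 + 298.961234 = 317.371331
θ=59°: crank pin P = (r cos θ, r sin θ) = (10.300761, 17.143346)
θ=59°: h = r sin θ − e = 17.143346 − 3 = 14.143346
θ=59°: x = r cos θ + √(L² − h²) = 10.300761 + 298.665307 = 308.966069
θ=271°: crank pin P = (r cos θ, r sin θ) = (0.349048, -19.996954)
θ=271°: h = r sin θ − e = -19.996954 − 3 = -22.996954
θ=271°: x = r cos θ + √(L² − h²) = 0.349048 + 298.114307 = 298.463355

θ=23°: 317.3713
θ=59°: 308.9661
θ=271°: 298.4634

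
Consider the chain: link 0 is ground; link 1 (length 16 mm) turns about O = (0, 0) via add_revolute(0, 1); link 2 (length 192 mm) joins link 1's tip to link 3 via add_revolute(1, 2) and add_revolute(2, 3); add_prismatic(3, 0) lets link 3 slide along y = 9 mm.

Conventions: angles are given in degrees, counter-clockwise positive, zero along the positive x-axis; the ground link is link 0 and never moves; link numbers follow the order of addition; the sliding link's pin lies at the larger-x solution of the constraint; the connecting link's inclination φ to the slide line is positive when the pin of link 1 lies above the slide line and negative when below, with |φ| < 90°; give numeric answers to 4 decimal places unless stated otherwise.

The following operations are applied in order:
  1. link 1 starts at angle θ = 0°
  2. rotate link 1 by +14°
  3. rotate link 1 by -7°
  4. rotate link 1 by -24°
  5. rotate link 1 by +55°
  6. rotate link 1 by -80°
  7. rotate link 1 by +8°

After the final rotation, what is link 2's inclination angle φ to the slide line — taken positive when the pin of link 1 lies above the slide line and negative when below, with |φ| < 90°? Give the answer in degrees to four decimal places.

geometry: r = 16 mm, L = 192 mm, e = 9 mm; θ starts at 0°
rotate link 1 by +14°: θ ← 0° +14° = 14°
rotate link 1 by -7°: θ ← 14° -7° = 7°
rotate link 1 by -24°: θ ← 7° -24° = -17°
rotate link 1 by +55°: θ ← -17° +55° = 38°
rotate link 1 by -80°: θ ← 38° -80° = -42°
rotate link 1 by +8°: θ ← -42° +8° = -34°
h = r sin θ − e = -8.947086 − 9 = -17.947086
sin φ = h / L = -17.947086 / 192 = -0.09347441
φ = arcsin(-0.09347441) = -5.363519°

-5.3635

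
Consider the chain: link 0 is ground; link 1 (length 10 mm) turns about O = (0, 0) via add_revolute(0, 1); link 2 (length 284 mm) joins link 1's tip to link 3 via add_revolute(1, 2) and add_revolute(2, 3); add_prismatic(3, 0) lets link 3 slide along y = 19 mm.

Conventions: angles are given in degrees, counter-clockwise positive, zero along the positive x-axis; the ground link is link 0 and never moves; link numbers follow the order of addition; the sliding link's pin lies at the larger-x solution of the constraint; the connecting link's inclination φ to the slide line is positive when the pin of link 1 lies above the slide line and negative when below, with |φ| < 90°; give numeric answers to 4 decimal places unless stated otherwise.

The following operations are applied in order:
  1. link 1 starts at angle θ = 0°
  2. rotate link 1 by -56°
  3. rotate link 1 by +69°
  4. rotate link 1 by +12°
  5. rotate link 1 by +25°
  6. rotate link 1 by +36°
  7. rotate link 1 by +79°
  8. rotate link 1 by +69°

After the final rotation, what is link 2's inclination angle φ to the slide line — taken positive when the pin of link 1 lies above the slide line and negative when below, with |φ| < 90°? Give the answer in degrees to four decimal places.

geometry: r = 10 mm, L = 284 mm, e = 19 mm; θ starts at 0°
rotate link 1 by -56°: θ ← 0° -56° = -56°
rotate link 1 by +69°: θ ← -56° +69° = 13°
rotate link 1 by +12°: θ ← 13° +12° = 25°
rotate link 1 by +25°: θ ← 25° +25° = 50°
rotate link 1 by +36°: θ ← 50° +36° = 86°
rotate link 1 by +79°: θ ← 86° +79° = 165°
rotate link 1 by +69°: θ ← 165° +69° = 234°
h = r sin θ − e = -8.090170 − 19 = -27.090170
sin φ = h / L = -27.090170 / 284 = -0.09538792
φ = arcsin(-0.09538792) = -5.473648°

-5.4736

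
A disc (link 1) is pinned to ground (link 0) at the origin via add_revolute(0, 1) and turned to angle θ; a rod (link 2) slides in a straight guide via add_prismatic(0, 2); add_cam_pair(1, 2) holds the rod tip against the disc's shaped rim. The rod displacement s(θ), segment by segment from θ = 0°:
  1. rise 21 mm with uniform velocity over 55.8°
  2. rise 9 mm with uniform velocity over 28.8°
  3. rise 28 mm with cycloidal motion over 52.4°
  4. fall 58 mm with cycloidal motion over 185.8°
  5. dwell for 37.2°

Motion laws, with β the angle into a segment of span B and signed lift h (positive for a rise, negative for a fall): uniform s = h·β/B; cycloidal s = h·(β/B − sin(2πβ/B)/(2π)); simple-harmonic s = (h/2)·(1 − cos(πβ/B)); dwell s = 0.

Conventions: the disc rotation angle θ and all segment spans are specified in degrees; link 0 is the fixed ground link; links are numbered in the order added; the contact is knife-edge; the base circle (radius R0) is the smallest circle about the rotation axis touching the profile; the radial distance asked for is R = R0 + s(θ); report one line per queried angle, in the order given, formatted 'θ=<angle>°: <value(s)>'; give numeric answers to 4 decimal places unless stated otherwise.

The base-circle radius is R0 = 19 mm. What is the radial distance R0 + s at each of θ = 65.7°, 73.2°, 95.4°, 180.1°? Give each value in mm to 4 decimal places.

segment 1 (0° to 55.8°, uniform, h = 21) is passed completely: s = 0.0000 + (21) = 21.0000
θ = 65.7° falls in segment 2 (55.8° to 84.6°, uniform, h = 9): β = 65.7 − 55.8 = 9.9°, B = 28.8°; Δs = 9·9.9/28.8 = 3.0938; s = 21.0000 + 3.0938 = 24.0938
θ = 73.2° falls in segment 2 (55.8° to 84.6°, uniform, h = 9): β = 73.2 − 55.8 = 17.4°, B = 28.8°; Δs = 9·17.4/28.8 = 5.4375; s = 21.0000 + 5.4375 = 26.4375
segment 2 (55.8° to 84.6°, uniform, h = 9) is passed completely: s = 21.0000 + (9) = 30.0000
θ = 95.4° falls in segment 3 (84.6° to 137°, cycloidal, h = 28): β = 95.4 − 84.6 = 10.8°, B = 52.4°; Δs = 28·(0.2061 − sin(2π·0.2061)/(2π)) = 1.4831; s = 30.0000 + 1.4831 = 31.4831
segment 3 (84.6° to 137°, cycloidal, h = 28) is passed completely: s = 30.0000 + (28) = 58.0000
θ = 180.1° falls in segment 4 (137° to 322.8°, cycloidal, h = -58): β = 180.1 − 137 = 43.1°, B = 185.8°; Δs = -58·(0.2320 − sin(2π·0.2320)/(2π)) = -4.2824; s = 58.0000 − 4.2824 = 53.7176
θ=65.7°: R = R0 + s = 19 + 24.0938 = 43.0938
θ=73.2°: R = R0 + s = 19 + 26.4375 = 45.4375
θ=95.4°: R = R0 + s = 19 + 31.4831 = 50.4831
θ=180.1°: R = R0 + s = 19 + 53.7176 = 72.7176

θ=65.7°: 43.0938
θ=73.2°: 45.4375
θ=95.4°: 50.4831
θ=180.1°: 72.7176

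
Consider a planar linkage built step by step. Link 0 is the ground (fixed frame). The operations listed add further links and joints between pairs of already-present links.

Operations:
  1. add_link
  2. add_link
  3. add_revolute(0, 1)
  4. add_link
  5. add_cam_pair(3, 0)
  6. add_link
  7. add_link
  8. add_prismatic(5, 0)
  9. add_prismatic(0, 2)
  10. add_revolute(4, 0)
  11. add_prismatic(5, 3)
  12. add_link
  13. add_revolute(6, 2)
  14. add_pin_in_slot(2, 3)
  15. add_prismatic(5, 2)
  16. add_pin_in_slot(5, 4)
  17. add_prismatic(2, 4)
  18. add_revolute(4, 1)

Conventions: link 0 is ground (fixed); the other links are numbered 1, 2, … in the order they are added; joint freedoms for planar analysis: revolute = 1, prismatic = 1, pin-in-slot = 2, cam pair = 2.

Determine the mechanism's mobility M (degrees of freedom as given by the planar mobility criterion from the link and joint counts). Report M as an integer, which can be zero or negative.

link 0 = ground. State L|J1|J2 = 1|0|0
+link1  2|0|0
+link2  3|0|0
R(0,1) f=1→J1  3|1|0
+link3  4|1|0
C(3,0) f=2→J2  4|1|1
+link4  5|1|1
+link5  6|1|1
P(5,0) f=1→J1  6|2|1
P(0,2) f=1→J1  6|3|1
R(4,0) f=1→J1  6|4|1
P(5,3) f=1→J1  6|5|1
+link6  7|5|1
R(6,2) f=1→J1  7|6|1
PS(2,3) f=2→J2  7|6|2
P(5,2) f=1→J1  7|7|2
PS(5,4) f=2→J2  7|7|3
P(2,4) f=1→J1  7|8|3
R(4,1) f=1→J1  7|9|3
M = 3(7−1)−2·9−3 = 18−18−3 = -3

M = -3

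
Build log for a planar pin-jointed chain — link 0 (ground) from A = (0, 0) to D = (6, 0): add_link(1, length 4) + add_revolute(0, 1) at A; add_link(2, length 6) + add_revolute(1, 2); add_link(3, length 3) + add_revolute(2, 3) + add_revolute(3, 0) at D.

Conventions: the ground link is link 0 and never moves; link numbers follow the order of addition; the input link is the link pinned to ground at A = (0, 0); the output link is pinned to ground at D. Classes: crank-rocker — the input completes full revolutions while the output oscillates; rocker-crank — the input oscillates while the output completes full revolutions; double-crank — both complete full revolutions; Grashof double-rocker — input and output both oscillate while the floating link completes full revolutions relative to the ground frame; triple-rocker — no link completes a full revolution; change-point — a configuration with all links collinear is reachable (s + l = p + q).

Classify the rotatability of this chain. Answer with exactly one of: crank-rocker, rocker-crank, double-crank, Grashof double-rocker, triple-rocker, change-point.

lengths: ground=6, input=4, coupler=6, output=3
sorted: s=3 (shortest), l=6 (longest), p+q=10
s + l = 9 vs p + q = 10
s + l < p + q (Grashof) with shortest = output link → rocker-crank

rocker-crank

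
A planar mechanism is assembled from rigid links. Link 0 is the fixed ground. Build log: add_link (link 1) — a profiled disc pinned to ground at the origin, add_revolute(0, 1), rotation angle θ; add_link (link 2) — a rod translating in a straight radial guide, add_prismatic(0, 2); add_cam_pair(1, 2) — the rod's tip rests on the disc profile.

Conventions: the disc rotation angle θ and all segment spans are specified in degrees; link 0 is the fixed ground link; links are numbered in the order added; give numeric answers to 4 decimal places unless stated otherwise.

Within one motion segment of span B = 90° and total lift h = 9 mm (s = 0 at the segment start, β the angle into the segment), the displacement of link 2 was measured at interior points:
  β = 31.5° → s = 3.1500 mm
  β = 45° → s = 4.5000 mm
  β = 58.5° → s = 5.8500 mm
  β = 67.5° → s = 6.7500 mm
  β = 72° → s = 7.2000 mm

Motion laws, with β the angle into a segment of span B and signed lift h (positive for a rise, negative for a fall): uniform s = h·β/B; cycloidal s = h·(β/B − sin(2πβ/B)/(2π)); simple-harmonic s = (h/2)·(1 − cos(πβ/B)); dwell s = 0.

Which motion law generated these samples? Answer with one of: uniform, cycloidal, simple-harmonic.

candidates at β/B = r: uniform s = h·r (linear in β); cycloidal s = h·(r − sin(2πr)/(2π)); simple-harmonic s = (h/2)(1 − cos(πr))
β=31.5°: printed 3.1500 | uniform 3.1500, cycloidal 1.9912, simple-harmonic 2.4570
β=45°: printed 4.5000 | uniform 4.5000, cycloidal 4.5000, simple-harmonic 4.5000
β=58.5°: printed 5.8500 | uniform 5.8500, cycloidal 7.0088, simple-harmonic 6.5430
β=67.5°: printed 6.7500 | uniform 6.7500, cycloidal 8.1824, simple-harmonic 7.6820
β=72°: printed 7.2000 | uniform 7.2000, cycloidal 8.5623, simple-harmonic 8.1406
only one law matches every sample → uniform

uniform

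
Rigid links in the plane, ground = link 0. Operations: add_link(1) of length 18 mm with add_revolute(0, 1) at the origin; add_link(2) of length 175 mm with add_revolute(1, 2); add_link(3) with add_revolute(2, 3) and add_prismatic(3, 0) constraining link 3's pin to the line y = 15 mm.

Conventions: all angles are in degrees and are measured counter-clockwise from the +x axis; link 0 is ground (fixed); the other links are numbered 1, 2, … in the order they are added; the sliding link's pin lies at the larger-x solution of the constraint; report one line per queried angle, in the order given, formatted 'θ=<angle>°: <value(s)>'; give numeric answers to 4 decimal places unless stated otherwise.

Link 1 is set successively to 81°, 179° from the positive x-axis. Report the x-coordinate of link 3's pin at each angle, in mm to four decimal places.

geometry: r = 18 mm, L = 175 mm, e = 15 mm
θ=81°: crank pin P = (r cos θ, r sin θ) = (2.815820, 17.778390)
θ=81°: h = r sin θ − e = 17.778390 − 15 = 2.778390
θ=81°: x = r cos θ + √(L² − h²) = 2.815820 + 174.977943 = 177.793763
θ=179°: crank pin P = (r cos θ, r sin θ) = (-17.997259, 0.314143)
θ=179°: h = r sin θ − e = 0.314143 − 15 = -14.685857
θ=179°: x = r cos θ + √(L² − h²) = -17.997259 + 174.382699 = 156.385440

θ=81°: 177.7938
θ=179°: 156.3854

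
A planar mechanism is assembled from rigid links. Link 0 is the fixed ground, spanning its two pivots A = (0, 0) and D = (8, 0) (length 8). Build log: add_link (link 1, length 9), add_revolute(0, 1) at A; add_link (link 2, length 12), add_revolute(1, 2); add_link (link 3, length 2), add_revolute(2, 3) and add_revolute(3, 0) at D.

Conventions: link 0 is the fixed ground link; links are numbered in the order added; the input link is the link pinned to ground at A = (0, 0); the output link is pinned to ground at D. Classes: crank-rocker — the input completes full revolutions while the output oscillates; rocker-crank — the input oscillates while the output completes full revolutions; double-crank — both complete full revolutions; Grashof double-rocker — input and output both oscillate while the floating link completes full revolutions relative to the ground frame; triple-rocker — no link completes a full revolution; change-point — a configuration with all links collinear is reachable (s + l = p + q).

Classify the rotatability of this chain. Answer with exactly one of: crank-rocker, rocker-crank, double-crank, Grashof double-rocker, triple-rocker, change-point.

lengths: ground=8, input=9, coupler=12, output=2
sorted: s=2 (shortest), l=12 (longest), p+q=17
s + l = 14 vs p + q = 17
s + l < p + q (Grashof) with shortest = output link → rocker-crank

rocker-crank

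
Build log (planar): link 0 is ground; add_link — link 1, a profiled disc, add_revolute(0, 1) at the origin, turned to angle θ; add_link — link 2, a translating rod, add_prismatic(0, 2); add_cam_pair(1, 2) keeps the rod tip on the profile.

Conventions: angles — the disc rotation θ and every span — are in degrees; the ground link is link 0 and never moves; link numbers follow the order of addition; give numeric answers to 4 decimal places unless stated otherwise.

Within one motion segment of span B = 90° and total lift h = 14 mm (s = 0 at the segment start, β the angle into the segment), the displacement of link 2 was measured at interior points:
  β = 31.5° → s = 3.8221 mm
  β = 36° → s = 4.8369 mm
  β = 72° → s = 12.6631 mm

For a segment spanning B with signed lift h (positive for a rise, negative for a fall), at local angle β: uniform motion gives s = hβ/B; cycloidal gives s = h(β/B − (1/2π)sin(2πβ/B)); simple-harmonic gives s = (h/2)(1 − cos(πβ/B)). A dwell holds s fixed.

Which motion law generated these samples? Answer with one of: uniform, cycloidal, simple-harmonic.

candidates at β/B = r: uniform s = h·r (linear in β); cycloidal s = h·(r − sin(2πr)/(2π)); simple-harmonic s = (h/2)(1 − cos(πr))
β=31.5°: printed 3.8221 | uniform 4.9000, cycloidal 3.0974, simple-harmonic 3.8221
β=36°: printed 4.8369 | uniform 5.6000, cycloidal 4.2903, simple-harmonic 4.8369
β=72°: printed 12.6631 | uniform 11.2000, cycloidal 13.3191, simple-harmonic 12.6631
only one law matches every sample → simple-harmonic

simple-harmonic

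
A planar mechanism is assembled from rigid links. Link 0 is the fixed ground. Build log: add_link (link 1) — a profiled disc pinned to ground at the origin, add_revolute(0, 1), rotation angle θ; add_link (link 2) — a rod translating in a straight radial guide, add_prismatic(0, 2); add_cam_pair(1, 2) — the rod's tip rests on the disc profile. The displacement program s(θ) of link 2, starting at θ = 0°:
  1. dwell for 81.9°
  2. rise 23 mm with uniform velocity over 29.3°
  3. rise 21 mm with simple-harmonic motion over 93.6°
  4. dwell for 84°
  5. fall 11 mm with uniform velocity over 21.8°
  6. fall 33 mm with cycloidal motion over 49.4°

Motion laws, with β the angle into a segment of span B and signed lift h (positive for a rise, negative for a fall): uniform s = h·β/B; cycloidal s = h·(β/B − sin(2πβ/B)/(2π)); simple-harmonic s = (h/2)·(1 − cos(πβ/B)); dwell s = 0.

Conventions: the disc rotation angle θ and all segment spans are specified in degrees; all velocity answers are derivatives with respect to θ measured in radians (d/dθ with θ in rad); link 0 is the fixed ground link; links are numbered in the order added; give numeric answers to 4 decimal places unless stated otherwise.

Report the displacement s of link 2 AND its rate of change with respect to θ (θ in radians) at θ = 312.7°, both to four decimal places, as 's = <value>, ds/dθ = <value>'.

seg 1 [0°–81.9°] dwell: s stays 0.0000
seg 2 [81.9°–111.2°] uniform, h=23: full span → s += 23 → s = 23.0000
seg 3 [111.2°–204.8°] simple-harmonic, h=21: full span → s += 21 → s = 44.0000
seg 4 [204.8°–288.8°] dwell: s stays 44.0000
seg 5 [288.8°–310.6°] uniform, h=-11: full span → s += -11 → s = 33.0000
seg 6 [310.6°–360°] cycloidal, h=-33: θ=312.7° here. β=2.1, B=49.4. -33·(0.0425 − sin(2π·0.0425)/(2π)) = -0.0166 → s = 32.9834
velocity in seg [310.6°–360°] (cycloidal), θ in radians: β = 2.1° = 0.0367 rad, B = 49.4° = 0.8622 rad; ds/dθ = (h/B)(1 − cos(2πβ/B)) = ((-33)/0.8622)(1 − cos(2π·0.0425)) = -1.357190 mm/rad

s = 32.9834, ds/dθ = -1.3572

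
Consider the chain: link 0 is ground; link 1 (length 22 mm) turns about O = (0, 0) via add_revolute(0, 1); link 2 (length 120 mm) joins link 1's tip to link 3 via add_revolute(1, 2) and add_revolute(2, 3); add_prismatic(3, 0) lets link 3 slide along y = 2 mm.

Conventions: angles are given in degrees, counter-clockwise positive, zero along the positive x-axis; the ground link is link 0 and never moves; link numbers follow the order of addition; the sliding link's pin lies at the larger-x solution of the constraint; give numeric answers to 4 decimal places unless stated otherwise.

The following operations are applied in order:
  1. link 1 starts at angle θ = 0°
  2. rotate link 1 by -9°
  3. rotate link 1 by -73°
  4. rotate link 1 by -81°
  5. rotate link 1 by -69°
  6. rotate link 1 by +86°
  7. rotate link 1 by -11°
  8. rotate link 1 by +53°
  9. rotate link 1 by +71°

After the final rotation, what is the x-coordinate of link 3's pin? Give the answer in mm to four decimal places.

geometry: r = 22 mm, L = 120 mm, e = 2 mm; θ starts at 0°
rotate link 1 by -9°: θ ← 0° -9° = -9°
rotate link 1 by -73°: θ ← -9° -73° = -82°
rotate link 1 by -81°: θ ← -82° -81° = -163°
rotate link 1 by -69°: θ ← -163° -69° = -232°
rotate link 1 by +86°: θ ← -232° +86° = -146°
rotate link 1 by -11°: θ ← -146° -11° = -157°
rotate link 1 by +53°: θ ← -157° +53° = -104°
rotate link 1 by +71°: θ ← -104° +71° = -33°
crank pin P = (r cos θ, r sin θ) = (18.450752, -11.982059)
h = r sin θ − e = -11.982059 − 2 = -13.982059
x = r cos θ + √(L² − h²) = 18.450752 + 119.182641 = 137.633394

137.6334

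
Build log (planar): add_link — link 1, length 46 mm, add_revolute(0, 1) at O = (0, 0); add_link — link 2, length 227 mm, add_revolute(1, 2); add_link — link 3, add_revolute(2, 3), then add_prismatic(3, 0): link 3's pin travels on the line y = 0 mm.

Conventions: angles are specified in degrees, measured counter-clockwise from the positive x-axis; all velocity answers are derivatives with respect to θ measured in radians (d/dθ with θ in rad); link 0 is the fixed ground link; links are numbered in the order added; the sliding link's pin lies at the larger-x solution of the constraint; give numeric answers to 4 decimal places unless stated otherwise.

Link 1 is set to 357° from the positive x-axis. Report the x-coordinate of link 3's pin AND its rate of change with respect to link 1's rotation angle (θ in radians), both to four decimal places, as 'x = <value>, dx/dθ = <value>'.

geometry: r = 46 mm, L = 227 mm, e = 0 mm
crank pin P = (r cos θ, r sin θ) = (45.936959, -2.407454)
h = r sin θ − e = -2.407454 − 0 = -2.407454
x = r cos θ + √(L² − h²) = 45.936959 + 226.987233 = 272.924192
dx/dθ = −r sin θ − h·r cos θ/√(L² − h²) (θ in radians; h = -2.407454) = 2.894667

x = 272.9242, dx/dθ = 2.8947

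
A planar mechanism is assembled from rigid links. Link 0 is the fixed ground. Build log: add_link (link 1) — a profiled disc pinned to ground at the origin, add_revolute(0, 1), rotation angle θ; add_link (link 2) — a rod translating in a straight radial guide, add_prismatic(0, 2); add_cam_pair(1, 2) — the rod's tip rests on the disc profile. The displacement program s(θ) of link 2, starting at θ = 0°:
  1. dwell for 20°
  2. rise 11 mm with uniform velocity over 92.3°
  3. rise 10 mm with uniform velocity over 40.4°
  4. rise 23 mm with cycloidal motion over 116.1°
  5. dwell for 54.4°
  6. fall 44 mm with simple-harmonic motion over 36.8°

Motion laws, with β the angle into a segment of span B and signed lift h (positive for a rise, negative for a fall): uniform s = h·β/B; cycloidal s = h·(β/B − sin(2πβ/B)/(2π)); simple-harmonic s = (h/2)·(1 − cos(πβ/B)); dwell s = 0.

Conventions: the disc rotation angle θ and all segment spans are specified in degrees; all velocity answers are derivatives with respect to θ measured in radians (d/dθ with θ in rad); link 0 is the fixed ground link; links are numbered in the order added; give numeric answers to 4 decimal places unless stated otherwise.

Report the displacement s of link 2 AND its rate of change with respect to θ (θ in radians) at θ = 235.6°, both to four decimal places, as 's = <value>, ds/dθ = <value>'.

seg 1 [0°–20°] dwell: s stays 0.0000
seg 2 [20°–112.3°] uniform, h=11: full span → s += 11 → s = 11.0000
seg 3 [112.3°–152.7°] uniform, h=10: full span → s += 10 → s = 21.0000
seg 4 [152.7°–268.8°] cycloidal, h=23: θ=235.6° here. β=82.9, B=116.1. 23·(0.7140 − sin(2π·0.7140)/(2π)) = 19.9904 → s = 40.9904
velocity in seg [152.7°–268.8°] (cycloidal), θ in radians: β = 82.9° = 1.4469 rad, B = 116.1° = 2.0263 rad; ds/dθ = (h/B)(1 − cos(2πβ/B)) = (23/2.0263)(1 − cos(2π·0.7140)) = 13.893436 mm/rad

s = 40.9904, ds/dθ = 13.8934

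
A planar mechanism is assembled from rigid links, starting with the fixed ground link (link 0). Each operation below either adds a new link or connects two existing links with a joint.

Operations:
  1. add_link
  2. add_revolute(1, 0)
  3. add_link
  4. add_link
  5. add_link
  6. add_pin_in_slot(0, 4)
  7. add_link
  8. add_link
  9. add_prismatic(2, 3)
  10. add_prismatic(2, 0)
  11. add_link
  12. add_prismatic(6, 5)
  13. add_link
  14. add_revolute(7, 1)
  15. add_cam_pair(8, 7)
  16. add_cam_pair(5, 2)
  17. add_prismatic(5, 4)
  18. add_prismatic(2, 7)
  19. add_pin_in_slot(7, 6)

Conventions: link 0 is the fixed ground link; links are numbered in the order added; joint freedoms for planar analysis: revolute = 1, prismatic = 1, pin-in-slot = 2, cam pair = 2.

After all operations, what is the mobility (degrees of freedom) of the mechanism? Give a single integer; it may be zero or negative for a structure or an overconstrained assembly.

ground; <1,0,0>
#1 <2,0,0>
R:1↔0 J1 <2,1,0>
#2 <3,1,0>
#3 <4,1,0>
#4 <5,1,0>
PS:0↔4 J2 <5,1,1>
#5 <6,1,1>
#6 <7,1,1>
P:2↔3 J1 <7,2,1>
P:2↔0 J1 <7,3,1>
#7 <8,3,1>
P:6↔5 J1 <8,4,1>
#8 <9,4,1>
R:7↔1 J1 <9,5,1>
C:8↔7 J2 <9,5,2>
C:5↔2 J2 <9,5,3>
P:5↔4 J1 <9,6,3>
P:2↔7 J1 <9,7,3>
PS:7↔6 J2 <9,7,4>
3×8 − 2×7 − 1×4 = 6

M = 6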